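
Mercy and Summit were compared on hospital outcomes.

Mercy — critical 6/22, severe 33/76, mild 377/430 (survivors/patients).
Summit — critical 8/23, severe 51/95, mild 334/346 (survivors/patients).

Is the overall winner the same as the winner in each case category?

Yes

Critical: Mercy 6/22 = 27.3%, Summit 8/23 = 34.8% → Summit
Severe: Mercy 33/76 = 43.4%, Summit 51/95 = 53.7% → Summit
Mild: Mercy 377/430 = 87.7%, Summit 334/346 = 96.5% → Summit
Overall: Mercy 416/528 = 78.8%, Summit 393/464 = 84.7% → Summit
Summit wins overall and in every case group — no reversal.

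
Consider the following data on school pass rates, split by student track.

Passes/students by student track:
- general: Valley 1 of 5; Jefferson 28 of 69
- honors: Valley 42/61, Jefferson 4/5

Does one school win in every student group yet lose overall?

Yes

General: Valley 1/5 = 20.0%, Jefferson 28/69 = 40.6% → Jefferson
Honors: Valley 42/61 = 68.9%, Jefferson 4/5 = 80.0% → Jefferson
Overall: Valley 43/66 = 65.2%, Jefferson 32/74 = 43.2% → Valley
Jefferson wins each student group but Valley wins overall — the comparison reverses. Jefferson's students skew toward general, which has a lower base rate.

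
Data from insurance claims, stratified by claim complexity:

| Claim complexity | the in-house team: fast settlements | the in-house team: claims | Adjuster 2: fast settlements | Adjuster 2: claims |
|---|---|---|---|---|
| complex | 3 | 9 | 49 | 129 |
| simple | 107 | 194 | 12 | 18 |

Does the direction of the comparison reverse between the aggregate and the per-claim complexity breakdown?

Yes

Complex: the in-house team 3/9 = 33.3%, Adjuster 2 49/129 = 38.0% → Adjuster 2
Simple: the in-house team 107/194 = 55.2%, Adjuster 2 12/18 = 66.7% → Adjuster 2
Overall: the in-house team 110/203 = 54.2%, Adjuster 2 61/147 = 41.5% → the in-house team
Adjuster 2 wins each claim group but the in-house team wins overall — the comparison reverses. Adjuster 2's claims skew toward complex, which has a lower base rate.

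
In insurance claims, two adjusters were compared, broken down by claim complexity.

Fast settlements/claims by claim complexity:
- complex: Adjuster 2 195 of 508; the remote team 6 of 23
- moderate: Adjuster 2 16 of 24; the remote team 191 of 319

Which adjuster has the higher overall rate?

Complex: Adjuster 2 195/508 = 38.4%, the remote team 6/23 = 26.1% → Adjuster 2
Moderate: Adjuster 2 16/24 = 66.7%, the remote team 191/319 = 59.9% → Adjuster 2
Overall: Adjuster 2 211/532 = 39.7%, the remote team 197/342 = 57.6% → the remote team
(Adjuster 2 wins every claim group but the remote team wins overall — Adjuster 2's claims skew toward the low-rate complex group.)

the remote team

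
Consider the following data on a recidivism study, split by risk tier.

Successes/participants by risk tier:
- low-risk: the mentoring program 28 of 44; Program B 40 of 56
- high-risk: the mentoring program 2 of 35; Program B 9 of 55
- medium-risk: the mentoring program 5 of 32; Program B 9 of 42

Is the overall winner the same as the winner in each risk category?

Yes

Low-risk: the mentoring program 28/44 = 63.6%, Program B 40/56 = 71.4% → Program B
High-risk: the mentoring program 2/35 = 5.7%, Program B 9/55 = 16.4% → Program B
Medium-risk: the mentoring program 5/32 = 15.6%, Program B 9/42 = 21.4% → Program B
Overall: the mentoring program 35/111 = 31.5%, Program B 58/153 = 37.9% → Program B
Program B wins overall and in every risk group — no reversal.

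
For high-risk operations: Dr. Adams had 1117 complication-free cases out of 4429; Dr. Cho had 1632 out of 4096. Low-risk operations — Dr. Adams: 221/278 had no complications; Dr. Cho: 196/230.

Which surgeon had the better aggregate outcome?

High-risk: Dr. Adams 1117/4429 = 25.2%, Dr. Cho 1632/4096 = 39.8% → Dr. Cho
Low-risk: Dr. Adams 221/278 = 79.5%, Dr. Cho 196/230 = 85.2% → Dr. Cho
Overall: Dr. Adams 1338/4707 = 28.4%, Dr. Cho 1828/4326 = 42.3% → Dr. Cho

Dr. Cho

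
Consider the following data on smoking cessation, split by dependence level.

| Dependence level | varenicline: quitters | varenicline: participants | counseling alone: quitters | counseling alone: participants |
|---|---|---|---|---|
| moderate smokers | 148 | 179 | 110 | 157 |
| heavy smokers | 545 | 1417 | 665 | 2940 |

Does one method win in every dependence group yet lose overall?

No

Moderate smokers: varenicline 148/179 = 82.7%, counseling alone 110/157 = 70.1% → varenicline
Heavy smokers: varenicline 545/1417 = 38.5%, counseling alone 665/2940 = 22.6% → varenicline
Overall: varenicline 693/1596 = 43.4%, counseling alone 775/3097 = 25.0% → varenicline
Varenicline wins overall and in every dependence group — no reversal.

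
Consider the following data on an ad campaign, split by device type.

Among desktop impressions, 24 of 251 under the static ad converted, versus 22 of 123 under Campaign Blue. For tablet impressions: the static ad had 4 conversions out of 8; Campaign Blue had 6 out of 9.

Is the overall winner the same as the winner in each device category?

Desktop: the static ad 24/251 = 9.6%, Campaign Blue 22/123 = 17.9% → Campaign Blue
Tablet: the static ad 4/8 = 50.0%, Campaign Blue 6/9 = 66.7% → Campaign Blue
Overall: the static ad 28/259 = 10.8%, Campaign Blue 28/132 = 21.2% → Campaign Blue
Campaign Blue wins overall and in every device group — no reversal.

Yes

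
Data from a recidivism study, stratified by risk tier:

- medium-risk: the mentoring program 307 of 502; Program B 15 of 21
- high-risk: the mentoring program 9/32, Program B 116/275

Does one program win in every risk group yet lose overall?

Yes

Medium-risk: the mentoring program 307/502 = 61.2%, Program B 15/21 = 71.4% → Program B
High-risk: the mentoring program 9/32 = 28.1%, Program B 116/275 = 42.2% → Program B
Overall: the mentoring program 316/534 = 59.2%, Program B 131/296 = 44.3% → the mentoring program
Program B wins each risk group but the mentoring program wins overall — the comparison reverses. Program B's participants skew toward high-risk, which has a lower base rate.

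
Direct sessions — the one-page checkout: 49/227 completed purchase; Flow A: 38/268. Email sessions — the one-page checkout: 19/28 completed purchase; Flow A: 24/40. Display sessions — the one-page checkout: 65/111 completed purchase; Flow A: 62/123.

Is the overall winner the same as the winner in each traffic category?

Direct: the one-page checkout 49/227 = 21.6%, Flow A 38/268 = 14.2% → the one-page checkout
Email: the one-page checkout 19/28 = 67.9%, Flow A 24/40 = 60.0% → the one-page checkout
Display: the one-page checkout 65/111 = 58.6%, Flow A 62/123 = 50.4% → the one-page checkout
Overall: the one-page checkout 133/366 = 36.3%, Flow A 124/431 = 28.8% → the one-page checkout
The one-page checkout wins overall and in every traffic group — no reversal.

Yes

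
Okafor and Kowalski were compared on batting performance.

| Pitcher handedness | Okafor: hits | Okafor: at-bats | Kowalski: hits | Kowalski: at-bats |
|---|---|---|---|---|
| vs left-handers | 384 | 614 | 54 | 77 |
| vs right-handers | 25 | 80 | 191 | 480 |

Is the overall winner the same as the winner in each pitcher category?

Vs left-handers: Okafor 384/614 = 62.5%, Kowalski 54/77 = 70.1% → Kowalski
Vs right-handers: Okafor 25/80 = 31.2%, Kowalski 191/480 = 39.8% → Kowalski
Overall: Okafor 409/694 = 58.9%, Kowalski 245/557 = 44.0% → Okafor
Kowalski wins each pitcher group but Okafor wins overall — the comparison reverses. Kowalski's at-bats skew toward vs right-handers, which has a lower base rate.

No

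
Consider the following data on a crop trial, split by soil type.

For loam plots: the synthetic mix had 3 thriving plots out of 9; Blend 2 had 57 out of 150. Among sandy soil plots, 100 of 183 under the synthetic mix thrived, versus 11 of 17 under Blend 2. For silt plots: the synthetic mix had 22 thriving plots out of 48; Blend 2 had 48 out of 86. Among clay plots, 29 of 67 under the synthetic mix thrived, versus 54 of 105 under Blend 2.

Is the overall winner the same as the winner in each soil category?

Loam: the synthetic mix 3/9 = 33.3%, Blend 2 57/150 = 38.0% → Blend 2
Sandy soil: the synthetic mix 100/183 = 54.6%, Blend 2 11/17 = 64.7% → Blend 2
Silt: the synthetic mix 22/48 = 45.8%, Blend 2 48/86 = 55.8% → Blend 2
Clay: the synthetic mix 29/67 = 43.3%, Blend 2 54/105 = 51.4% → Blend 2
Overall: the synthetic mix 154/307 = 50.2%, Blend 2 170/358 = 47.5% → the synthetic mix
Blend 2 wins each soil group but the synthetic mix wins overall — the comparison reverses. Blend 2's plots skew toward loam, which has a lower base rate.

No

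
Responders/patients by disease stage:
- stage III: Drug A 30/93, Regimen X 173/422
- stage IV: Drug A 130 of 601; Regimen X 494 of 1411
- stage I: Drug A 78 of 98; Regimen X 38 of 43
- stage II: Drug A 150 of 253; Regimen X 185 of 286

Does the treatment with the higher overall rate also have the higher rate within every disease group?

Stage III: Drug A 30/93 = 32.3%, Regimen X 173/422 = 41.0% → Regimen X
Stage IV: Drug A 130/601 = 21.6%, Regimen X 494/1411 = 35.0% → Regimen X
Stage I: Drug A 78/98 = 79.6%, Regimen X 38/43 = 88.4% → Regimen X
Stage II: Drug A 150/253 = 59.3%, Regimen X 185/286 = 64.7% → Regimen X
Overall: Drug A 388/1045 = 37.1%, Regimen X 890/2162 = 41.2% → Regimen X
Regimen X wins overall and in every disease group — no reversal.

Yes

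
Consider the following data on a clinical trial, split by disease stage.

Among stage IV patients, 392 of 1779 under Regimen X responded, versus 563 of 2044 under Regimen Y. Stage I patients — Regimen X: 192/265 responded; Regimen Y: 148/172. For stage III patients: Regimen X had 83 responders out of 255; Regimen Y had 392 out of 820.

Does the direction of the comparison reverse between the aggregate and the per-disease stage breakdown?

No

Stage IV: Regimen X 392/1779 = 22.0%, Regimen Y 563/2044 = 27.5% → Regimen Y
Stage I: Regimen X 192/265 = 72.5%, Regimen Y 148/172 = 86.0% → Regimen Y
Stage III: Regimen X 83/255 = 32.5%, Regimen Y 392/820 = 47.8% → Regimen Y
Overall: Regimen X 667/2299 = 29.0%, Regimen Y 1103/3036 = 36.3% → Regimen Y
Regimen Y wins overall and in every disease group — no reversal.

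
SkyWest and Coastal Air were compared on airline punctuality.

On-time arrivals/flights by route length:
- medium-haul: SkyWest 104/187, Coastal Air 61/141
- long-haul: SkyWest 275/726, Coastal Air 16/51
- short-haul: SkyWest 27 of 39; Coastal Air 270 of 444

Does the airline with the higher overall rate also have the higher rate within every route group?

No

Medium-haul: SkyWest 104/187 = 55.6%, Coastal Air 61/141 = 43.3% → SkyWest
Long-haul: SkyWest 275/726 = 37.9%, Coastal Air 16/51 = 31.4% → SkyWest
Short-haul: SkyWest 27/39 = 69.2%, Coastal Air 270/444 = 60.8% → SkyWest
Overall: SkyWest 406/952 = 42.6%, Coastal Air 347/636 = 54.6% → Coastal Air
SkyWest wins each route group but Coastal Air wins overall — the comparison reverses. SkyWest's flights skew toward long-haul, which has a lower base rate.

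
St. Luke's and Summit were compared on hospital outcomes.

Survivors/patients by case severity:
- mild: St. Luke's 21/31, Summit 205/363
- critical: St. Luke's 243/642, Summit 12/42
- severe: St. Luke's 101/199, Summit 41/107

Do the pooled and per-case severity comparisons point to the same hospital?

No

Mild: St. Luke's 21/31 = 67.7%, Summit 205/363 = 56.5% → St. Luke's
Critical: St. Luke's 243/642 = 37.9%, Summit 12/42 = 28.6% → St. Luke's
Severe: St. Luke's 101/199 = 50.8%, Summit 41/107 = 38.3% → St. Luke's
Overall: St. Luke's 365/872 = 41.9%, Summit 258/512 = 50.4% → Summit
St. Luke's wins each case group but Summit wins overall — the comparison reverses. St. Luke's's patients skew toward critical, which has a lower base rate.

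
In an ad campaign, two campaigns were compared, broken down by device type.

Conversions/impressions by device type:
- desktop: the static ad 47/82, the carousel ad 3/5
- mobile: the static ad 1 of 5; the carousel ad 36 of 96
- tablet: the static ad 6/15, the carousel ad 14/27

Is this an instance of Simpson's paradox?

Desktop: the static ad 47/82 = 57.3%, the carousel ad 3/5 = 60.0% → the carousel ad
Mobile: the static ad 1/5 = 20.0%, the carousel ad 36/96 = 37.5% → the carousel ad
Tablet: the static ad 6/15 = 40.0%, the carousel ad 14/27 = 51.9% → the carousel ad
Overall: the static ad 54/102 = 52.9%, the carousel ad 53/128 = 41.4% → the static ad
The carousel ad wins each device group but the static ad wins overall — the comparison reverses. The carousel ad's impressions skew toward mobile, which has a lower base rate.

Yes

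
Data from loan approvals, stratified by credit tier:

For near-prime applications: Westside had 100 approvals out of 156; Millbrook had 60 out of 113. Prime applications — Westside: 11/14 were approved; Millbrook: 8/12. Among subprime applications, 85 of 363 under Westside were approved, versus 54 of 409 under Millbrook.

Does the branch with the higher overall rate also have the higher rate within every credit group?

Near-prime: Westside 100/156 = 64.1%, Millbrook 60/113 = 53.1% → Westside
Prime: Westside 11/14 = 78.6%, Millbrook 8/12 = 66.7% → Westside
Subprime: Westside 85/363 = 23.4%, Millbrook 54/409 = 13.2% → Westside
Overall: Westside 196/533 = 36.8%, Millbrook 122/534 = 22.8% → Westside
Westside wins overall and in every credit group — no reversal.

Yes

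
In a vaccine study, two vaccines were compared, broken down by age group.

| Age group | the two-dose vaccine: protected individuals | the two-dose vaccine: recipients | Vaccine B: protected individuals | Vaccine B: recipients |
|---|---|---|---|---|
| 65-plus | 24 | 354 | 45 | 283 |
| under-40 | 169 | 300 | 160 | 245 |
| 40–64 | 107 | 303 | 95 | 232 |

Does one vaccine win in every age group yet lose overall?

No

65-plus: the two-dose vaccine 24/354 = 6.8%, Vaccine B 45/283 = 15.9% → Vaccine B
Under-40: the two-dose vaccine 169/300 = 56.3%, Vaccine B 160/245 = 65.3% → Vaccine B
40–64: the two-dose vaccine 107/303 = 35.3%, Vaccine B 95/232 = 40.9% → Vaccine B
Overall: the two-dose vaccine 300/957 = 31.3%, Vaccine B 300/760 = 39.5% → Vaccine B
Vaccine B wins overall and in every age group — no reversal.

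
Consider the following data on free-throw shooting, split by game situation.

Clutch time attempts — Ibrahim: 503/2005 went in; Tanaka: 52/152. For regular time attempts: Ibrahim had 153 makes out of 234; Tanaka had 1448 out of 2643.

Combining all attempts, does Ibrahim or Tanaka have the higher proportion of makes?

Clutch time: Ibrahim 503/2005 = 25.1%, Tanaka 52/152 = 34.2% → Tanaka
Regular time: Ibrahim 153/234 = 65.4%, Tanaka 1448/2643 = 54.8% → Ibrahim
Overall: Ibrahim 656/2239 = 29.3%, Tanaka 1500/2795 = 53.7% → Tanaka
(Neither sweeps every game group, but Tanaka has the higher pooled rate.)

Tanaka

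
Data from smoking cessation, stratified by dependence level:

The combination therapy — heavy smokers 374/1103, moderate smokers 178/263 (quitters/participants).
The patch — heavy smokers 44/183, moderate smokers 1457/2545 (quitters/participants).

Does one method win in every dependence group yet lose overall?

Yes

Heavy smokers: the combination therapy 374/1103 = 33.9%, the patch 44/183 = 24.0% → the combination therapy
Moderate smokers: the combination therapy 178/263 = 67.7%, the patch 1457/2545 = 57.2% → the combination therapy
Overall: the combination therapy 552/1366 = 40.4%, the patch 1501/2728 = 55.0% → the patch
The combination therapy wins each dependence group but the patch wins overall — the comparison reverses. The combination therapy's participants skew toward heavy smokers, which has a lower base rate.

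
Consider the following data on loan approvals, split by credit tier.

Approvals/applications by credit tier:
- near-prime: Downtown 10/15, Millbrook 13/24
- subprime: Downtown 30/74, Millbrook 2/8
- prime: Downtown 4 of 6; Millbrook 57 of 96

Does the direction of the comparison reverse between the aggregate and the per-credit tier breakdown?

Yes

Near-prime: Downtown 10/15 = 66.7%, Millbrook 13/24 = 54.2% → Downtown
Subprime: Downtown 30/74 = 40.5%, Millbrook 2/8 = 25.0% → Downtown
Prime: Downtown 4/6 = 66.7%, Millbrook 57/96 = 59.4% → Downtown
Overall: Downtown 44/95 = 46.3%, Millbrook 72/128 = 56.2% → Millbrook
Downtown wins each credit group but Millbrook wins overall — the comparison reverses. Downtown's applications skew toward subprime, which has a lower base rate.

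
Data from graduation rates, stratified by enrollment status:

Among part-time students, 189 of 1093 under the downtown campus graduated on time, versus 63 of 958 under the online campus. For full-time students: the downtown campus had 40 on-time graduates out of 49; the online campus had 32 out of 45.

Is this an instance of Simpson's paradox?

No

Part-time: the downtown campus 189/1093 = 17.3%, the online campus 63/958 = 6.6% → the downtown campus
Full-time: the downtown campus 40/49 = 81.6%, the online campus 32/45 = 71.1% → the downtown campus
Overall: the downtown campus 229/1142 = 20.1%, the online campus 95/1003 = 9.5% → the downtown campus
The downtown campus wins overall and in every enrollment group — no reversal.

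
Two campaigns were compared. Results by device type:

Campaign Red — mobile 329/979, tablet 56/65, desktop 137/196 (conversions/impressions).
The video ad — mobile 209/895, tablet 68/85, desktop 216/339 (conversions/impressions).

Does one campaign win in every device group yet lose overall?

Mobile: Campaign Red 329/979 = 33.6%, the video ad 209/895 = 23.4% → Campaign Red
Tablet: Campaign Red 56/65 = 86.2%, the video ad 68/85 = 80.0% → Campaign Red
Desktop: Campaign Red 137/196 = 69.9%, the video ad 216/339 = 63.7% → Campaign Red
Overall: Campaign Red 522/1240 = 42.1%, the video ad 493/1319 = 37.4% → Campaign Red
Campaign Red wins overall and in every device group — no reversal.

No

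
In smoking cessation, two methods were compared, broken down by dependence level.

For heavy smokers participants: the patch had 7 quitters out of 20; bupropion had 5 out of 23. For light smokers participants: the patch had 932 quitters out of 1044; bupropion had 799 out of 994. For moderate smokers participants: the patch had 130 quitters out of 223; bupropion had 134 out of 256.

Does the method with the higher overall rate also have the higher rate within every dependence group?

Yes

Heavy smokers: the patch 7/20 = 35.0%, bupropion 5/23 = 21.7% → the patch
Light smokers: the patch 932/1044 = 89.3%, bupropion 799/994 = 80.4% → the patch
Moderate smokers: the patch 130/223 = 58.3%, bupropion 134/256 = 52.3% → the patch
Overall: the patch 1069/1287 = 83.1%, bupropion 938/1273 = 73.7% → the patch
The patch wins overall and in every dependence group — no reversal.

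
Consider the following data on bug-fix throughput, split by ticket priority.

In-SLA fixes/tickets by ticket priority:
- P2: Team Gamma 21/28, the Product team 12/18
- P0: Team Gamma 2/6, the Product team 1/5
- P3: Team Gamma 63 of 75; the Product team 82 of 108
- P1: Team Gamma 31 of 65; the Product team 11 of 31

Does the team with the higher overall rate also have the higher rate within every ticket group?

Yes

P2: Team Gamma 21/28 = 75.0%, the Product team 12/18 = 66.7% → Team Gamma
P0: Team Gamma 2/6 = 33.3%, the Product team 1/5 = 20.0% → Team Gamma
P3: Team Gamma 63/75 = 84.0%, the Product team 82/108 = 75.9% → Team Gamma
P1: Team Gamma 31/65 = 47.7%, the Product team 11/31 = 35.5% → Team Gamma
Overall: Team Gamma 117/174 = 67.2%, the Product team 106/162 = 65.4% → Team Gamma
Team Gamma wins overall and in every ticket group — no reversal.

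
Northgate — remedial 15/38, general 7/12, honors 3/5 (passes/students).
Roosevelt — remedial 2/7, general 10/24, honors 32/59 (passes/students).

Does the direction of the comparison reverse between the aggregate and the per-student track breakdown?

Remedial: Northgate 15/38 = 39.5%, Roosevelt 2/7 = 28.6% → Northgate
General: Northgate 7/12 = 58.3%, Roosevelt 10/24 = 41.7% → Northgate
Honors: Northgate 3/5 = 60.0%, Roosevelt 32/59 = 54.2% → Northgate
Overall: Northgate 25/55 = 45.5%, Roosevelt 44/90 = 48.9% → Roosevelt
Northgate wins each student group but Roosevelt wins overall — the comparison reverses. Northgate's students skew toward remedial, which has a lower base rate.

Yes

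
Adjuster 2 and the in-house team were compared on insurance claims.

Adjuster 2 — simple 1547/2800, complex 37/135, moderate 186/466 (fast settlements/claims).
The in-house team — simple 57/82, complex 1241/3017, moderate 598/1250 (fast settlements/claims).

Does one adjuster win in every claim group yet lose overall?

Simple: Adjuster 2 1547/2800 = 55.2%, the in-house team 57/82 = 69.5% → the in-house team
Complex: Adjuster 2 37/135 = 27.4%, the in-house team 1241/3017 = 41.1% → the in-house team
Moderate: Adjuster 2 186/466 = 39.9%, the in-house team 598/1250 = 47.8% → the in-house team
Overall: Adjuster 2 1770/3401 = 52.0%, the in-house team 1896/4349 = 43.6% → Adjuster 2
The in-house team wins each claim group but Adjuster 2 wins overall — the comparison reverses. The in-house team's claims skew toward complex, which has a lower base rate.

Yes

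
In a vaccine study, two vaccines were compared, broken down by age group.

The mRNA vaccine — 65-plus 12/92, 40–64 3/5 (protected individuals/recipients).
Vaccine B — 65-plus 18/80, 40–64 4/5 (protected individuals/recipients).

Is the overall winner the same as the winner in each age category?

Yes

65-plus: the mRNA vaccine 12/92 = 13.0%, Vaccine B 18/80 = 22.5% → Vaccine B
40–64: the mRNA vaccine 3/5 = 60.0%, Vaccine B 4/5 = 80.0% → Vaccine B
Overall: the mRNA vaccine 15/97 = 15.5%, Vaccine B 22/85 = 25.9% → Vaccine B
Vaccine B wins overall and in every age group — no reversal.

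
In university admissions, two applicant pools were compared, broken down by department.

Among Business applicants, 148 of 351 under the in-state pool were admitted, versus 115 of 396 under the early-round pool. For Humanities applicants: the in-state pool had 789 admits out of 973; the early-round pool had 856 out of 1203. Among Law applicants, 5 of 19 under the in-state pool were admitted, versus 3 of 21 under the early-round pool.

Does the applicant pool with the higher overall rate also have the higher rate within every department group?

Yes

Business: the in-state pool 148/351 = 42.2%, the early-round pool 115/396 = 29.0% → the in-state pool
Humanities: the in-state pool 789/973 = 81.1%, the early-round pool 856/1203 = 71.2% → the in-state pool
Law: the in-state pool 5/19 = 26.3%, the early-round pool 3/21 = 14.3% → the in-state pool
Overall: the in-state pool 942/1343 = 70.1%, the early-round pool 974/1620 = 60.1% → the in-state pool
The in-state pool wins overall and in every department group — no reversal.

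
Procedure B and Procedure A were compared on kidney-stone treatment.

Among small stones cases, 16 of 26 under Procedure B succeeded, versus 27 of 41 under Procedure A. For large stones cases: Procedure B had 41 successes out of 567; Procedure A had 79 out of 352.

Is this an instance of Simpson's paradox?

Small stones: Procedure B 16/26 = 61.5%, Procedure A 27/41 = 65.9% → Procedure A
Large stones: Procedure B 41/567 = 7.2%, Procedure A 79/352 = 22.4% → Procedure A
Overall: Procedure B 57/593 = 9.6%, Procedure A 106/393 = 27.0% → Procedure A
Procedure A wins overall and in every stone group — no reversal.

No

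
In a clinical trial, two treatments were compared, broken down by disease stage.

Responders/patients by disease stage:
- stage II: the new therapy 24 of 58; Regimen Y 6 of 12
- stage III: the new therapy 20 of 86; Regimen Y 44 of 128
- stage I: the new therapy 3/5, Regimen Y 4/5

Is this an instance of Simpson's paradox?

No

Stage II: the new therapy 24/58 = 41.4%, Regimen Y 6/12 = 50.0% → Regimen Y
Stage III: the new therapy 20/86 = 23.3%, Regimen Y 44/128 = 34.4% → Regimen Y
Stage I: the new therapy 3/5 = 60.0%, Regimen Y 4/5 = 80.0% → Regimen Y
Overall: the new therapy 47/149 = 31.5%, Regimen Y 54/145 = 37.2% → Regimen Y
Regimen Y wins overall and in every disease group — no reversal.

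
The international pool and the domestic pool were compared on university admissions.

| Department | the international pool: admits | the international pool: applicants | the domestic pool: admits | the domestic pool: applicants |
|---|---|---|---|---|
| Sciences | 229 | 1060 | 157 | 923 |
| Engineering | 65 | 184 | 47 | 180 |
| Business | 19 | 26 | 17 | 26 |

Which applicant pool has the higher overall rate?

Sciences: the international pool 229/1060 = 21.6%, the domestic pool 157/923 = 17.0% → the international pool
Engineering: the international pool 65/184 = 35.3%, the domestic pool 47/180 = 26.1% → the international pool
Business: the international pool 19/26 = 73.1%, the domestic pool 17/26 = 65.4% → the international pool
Overall: the international pool 313/1270 = 24.6%, the domestic pool 221/1129 = 19.6% → the international pool

the international pool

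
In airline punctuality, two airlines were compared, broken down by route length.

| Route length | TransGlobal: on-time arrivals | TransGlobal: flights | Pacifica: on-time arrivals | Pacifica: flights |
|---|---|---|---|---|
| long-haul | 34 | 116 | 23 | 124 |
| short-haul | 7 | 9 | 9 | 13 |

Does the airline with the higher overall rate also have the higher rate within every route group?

Long-haul: TransGlobal 34/116 = 29.3%, Pacifica 23/124 = 18.5% → TransGlobal
Short-haul: TransGlobal 7/9 = 77.8%, Pacifica 9/13 = 69.2% → TransGlobal
Overall: TransGlobal 41/125 = 32.8%, Pacifica 32/137 = 23.4% → TransGlobal
TransGlobal wins overall and in every route group — no reversal.

Yes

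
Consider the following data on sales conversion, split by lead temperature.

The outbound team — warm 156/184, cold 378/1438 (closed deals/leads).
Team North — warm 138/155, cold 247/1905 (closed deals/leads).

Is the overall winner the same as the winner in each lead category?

No

Warm: the outbound team 156/184 = 84.8%, Team North 138/155 = 89.0% → Team North
Cold: the outbound team 378/1438 = 26.3%, Team North 247/1905 = 13.0% → the outbound team
Overall: the outbound team 534/1622 = 32.9%, Team North 385/2060 = 18.7% → the outbound team
Neither sweeps: the outbound team wins 1 of 2 groups, Team North wins 1. The outbound team wins overall but not every group — no Simpson reversal.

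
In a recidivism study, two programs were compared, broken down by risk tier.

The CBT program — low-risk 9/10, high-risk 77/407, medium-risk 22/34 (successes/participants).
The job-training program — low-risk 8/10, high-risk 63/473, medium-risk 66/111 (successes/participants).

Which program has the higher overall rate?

Low-risk: the CBT program 9/10 = 90.0%, the job-training program 8/10 = 80.0% → the CBT program
High-risk: the CBT program 77/407 = 18.9%, the job-training program 63/473 = 13.3% → the CBT program
Medium-risk: the CBT program 22/34 = 64.7%, the job-training program 66/111 = 59.5% → the CBT program
Overall: the CBT program 108/451 = 23.9%, the job-training program 137/594 = 23.1% → the CBT program

the CBT program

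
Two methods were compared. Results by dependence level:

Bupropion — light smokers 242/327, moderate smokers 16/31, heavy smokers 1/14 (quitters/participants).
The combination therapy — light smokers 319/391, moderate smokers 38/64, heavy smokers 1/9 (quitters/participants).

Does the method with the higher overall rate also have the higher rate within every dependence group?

Yes

Light smokers: bupropion 242/327 = 74.0%, the combination therapy 319/391 = 81.6% → the combination therapy
Moderate smokers: bupropion 16/31 = 51.6%, the combination therapy 38/64 = 59.4% → the combination therapy
Heavy smokers: bupropion 1/14 = 7.1%, the combination therapy 1/9 = 11.1% → the combination therapy
Overall: bupropion 259/372 = 69.6%, the combination therapy 358/464 = 77.2% → the combination therapy
The combination therapy wins overall and in every dependence group — no reversal.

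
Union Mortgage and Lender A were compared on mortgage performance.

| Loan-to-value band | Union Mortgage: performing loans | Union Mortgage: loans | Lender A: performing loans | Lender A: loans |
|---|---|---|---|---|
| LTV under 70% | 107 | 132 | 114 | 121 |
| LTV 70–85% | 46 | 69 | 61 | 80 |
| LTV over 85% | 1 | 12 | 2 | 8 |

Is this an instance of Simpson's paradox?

No

LTV under 70%: Union Mortgage 107/132 = 81.1%, Lender A 114/121 = 94.2% → Lender A
LTV 70–85%: Union Mortgage 46/69 = 66.7%, Lender A 61/80 = 76.2% → Lender A
LTV over 85%: Union Mortgage 1/12 = 8.3%, Lender A 2/8 = 25.0% → Lender A
Overall: Union Mortgage 154/213 = 72.3%, Lender A 177/209 = 84.7% → Lender A
Lender A wins overall and in every loan-to-value group — no reversal.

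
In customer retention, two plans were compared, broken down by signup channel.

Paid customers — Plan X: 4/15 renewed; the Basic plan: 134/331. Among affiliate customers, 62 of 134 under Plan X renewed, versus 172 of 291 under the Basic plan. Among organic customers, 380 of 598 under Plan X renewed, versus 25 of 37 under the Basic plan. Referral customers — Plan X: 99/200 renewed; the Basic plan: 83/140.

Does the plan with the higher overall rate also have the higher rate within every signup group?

Paid: Plan X 4/15 = 26.7%, the Basic plan 134/331 = 40.5% → the Basic plan
Affiliate: Plan X 62/134 = 46.3%, the Basic plan 172/291 = 59.1% → the Basic plan
Organic: Plan X 380/598 = 63.5%, the Basic plan 25/37 = 67.6% → the Basic plan
Referral: Plan X 99/200 = 49.5%, the Basic plan 83/140 = 59.3% → the Basic plan
Overall: Plan X 545/947 = 57.6%, the Basic plan 414/799 = 51.8% → Plan X
The Basic plan wins each signup group but Plan X wins overall — the comparison reverses. The Basic plan's customers skew toward paid, which has a lower base rate.

No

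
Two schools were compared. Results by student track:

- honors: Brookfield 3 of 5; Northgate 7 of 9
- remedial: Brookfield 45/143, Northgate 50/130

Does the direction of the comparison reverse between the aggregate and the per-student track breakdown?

No

Honors: Brookfield 3/5 = 60.0%, Northgate 7/9 = 77.8% → Northgate
Remedial: Brookfield 45/143 = 31.5%, Northgate 50/130 = 38.5% → Northgate
Overall: Brookfield 48/148 = 32.4%, Northgate 57/139 = 41.0% → Northgate
Northgate wins overall and in every student group — no reversal.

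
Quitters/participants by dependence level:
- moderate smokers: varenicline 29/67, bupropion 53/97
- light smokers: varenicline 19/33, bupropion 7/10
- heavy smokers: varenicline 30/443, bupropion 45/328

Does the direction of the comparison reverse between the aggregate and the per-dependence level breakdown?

Moderate smokers: varenicline 29/67 = 43.3%, bupropion 53/97 = 54.6% → bupropion
Light smokers: varenicline 19/33 = 57.6%, bupropion 7/10 = 70.0% → bupropion
Heavy smokers: varenicline 30/443 = 6.8%, bupropion 45/328 = 13.7% → bupropion
Overall: varenicline 78/543 = 14.4%, bupropion 105/435 = 24.1% → bupropion
Bupropion wins overall and in every dependence group — no reversal.

No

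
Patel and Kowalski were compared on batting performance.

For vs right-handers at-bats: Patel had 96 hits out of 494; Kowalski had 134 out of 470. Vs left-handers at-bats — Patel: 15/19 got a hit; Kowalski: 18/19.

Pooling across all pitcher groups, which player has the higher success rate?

Kowalski

Vs right-handers: Patel 96/494 = 19.4%, Kowalski 134/470 = 28.5% → Kowalski
Vs left-handers: Patel 15/19 = 78.9%, Kowalski 18/19 = 94.7% → Kowalski
Overall: Patel 111/513 = 21.6%, Kowalski 152/489 = 31.1% → Kowalski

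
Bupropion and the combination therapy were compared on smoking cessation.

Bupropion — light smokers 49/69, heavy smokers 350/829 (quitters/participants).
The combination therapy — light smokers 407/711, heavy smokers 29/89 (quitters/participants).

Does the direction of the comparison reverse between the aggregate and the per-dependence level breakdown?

Yes

Light smokers: bupropion 49/69 = 71.0%, the combination therapy 407/711 = 57.2% → bupropion
Heavy smokers: bupropion 350/829 = 42.2%, the combination therapy 29/89 = 32.6% → bupropion
Overall: bupropion 399/898 = 44.4%, the combination therapy 436/800 = 54.5% → the combination therapy
Bupropion wins each dependence group but the combination therapy wins overall — the comparison reverses. Bupropion's participants skew toward heavy smokers, which has a lower base rate.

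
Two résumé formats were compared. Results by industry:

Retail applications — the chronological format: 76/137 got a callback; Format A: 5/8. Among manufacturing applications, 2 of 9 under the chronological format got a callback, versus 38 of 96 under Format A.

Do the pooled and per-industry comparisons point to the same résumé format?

Retail: the chronological format 76/137 = 55.5%, Format A 5/8 = 62.5% → Format A
Manufacturing: the chronological format 2/9 = 22.2%, Format A 38/96 = 39.6% → Format A
Overall: the chronological format 78/146 = 53.4%, Format A 43/104 = 41.3% → the chronological format
Format A wins each industry group but the chronological format wins overall — the comparison reverses. Format A's applications skew toward manufacturing, which has a lower base rate.

No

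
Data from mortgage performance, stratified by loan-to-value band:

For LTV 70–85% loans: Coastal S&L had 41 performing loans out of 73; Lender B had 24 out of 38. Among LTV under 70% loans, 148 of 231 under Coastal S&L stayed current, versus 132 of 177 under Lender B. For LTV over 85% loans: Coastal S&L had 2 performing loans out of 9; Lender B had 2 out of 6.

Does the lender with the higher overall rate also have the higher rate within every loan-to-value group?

Yes

LTV 70–85%: Coastal S&L 41/73 = 56.2%, Lender B 24/38 = 63.2% → Lender B
LTV under 70%: Coastal S&L 148/231 = 64.1%, Lender B 132/177 = 74.6% → Lender B
LTV over 85%: Coastal S&L 2/9 = 22.2%, Lender B 2/6 = 33.3% → Lender B
Overall: Coastal S&L 191/313 = 61.0%, Lender B 158/221 = 71.5% → Lender B
Lender B wins overall and in every loan-to-value group — no reversal.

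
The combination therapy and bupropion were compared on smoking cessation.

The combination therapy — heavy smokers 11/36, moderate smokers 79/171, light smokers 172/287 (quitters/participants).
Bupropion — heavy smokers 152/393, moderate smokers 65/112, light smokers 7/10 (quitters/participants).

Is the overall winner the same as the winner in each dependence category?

No

Heavy smokers: the combination therapy 11/36 = 30.6%, bupropion 152/393 = 38.7% → bupropion
Moderate smokers: the combination therapy 79/171 = 46.2%, bupropion 65/112 = 58.0% → bupropion
Light smokers: the combination therapy 172/287 = 59.9%, bupropion 7/10 = 70.0% → bupropion
Overall: the combination therapy 262/494 = 53.0%, bupropion 224/515 = 43.5% → the combination therapy
Bupropion wins each dependence group but the combination therapy wins overall — the comparison reverses. Bupropion's participants skew toward heavy smokers, which has a lower base rate.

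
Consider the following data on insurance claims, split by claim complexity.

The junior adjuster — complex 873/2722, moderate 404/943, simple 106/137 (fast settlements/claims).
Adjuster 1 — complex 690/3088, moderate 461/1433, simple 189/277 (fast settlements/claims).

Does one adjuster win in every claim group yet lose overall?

No

Complex: the junior adjuster 873/2722 = 32.1%, Adjuster 1 690/3088 = 22.3% → the junior adjuster
Moderate: the junior adjuster 404/943 = 42.8%, Adjuster 1 461/1433 = 32.2% → the junior adjuster
Simple: the junior adjuster 106/137 = 77.4%, Adjuster 1 189/277 = 68.2% → the junior adjuster
Overall: the junior adjuster 1383/3802 = 36.4%, Adjuster 1 1340/4798 = 27.9% → the junior adjuster
The junior adjuster wins overall and in every claim group — no reversal.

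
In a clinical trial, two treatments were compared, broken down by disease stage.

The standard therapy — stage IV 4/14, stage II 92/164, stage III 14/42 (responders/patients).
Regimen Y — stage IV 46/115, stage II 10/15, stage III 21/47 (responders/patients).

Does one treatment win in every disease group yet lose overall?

Stage IV: the standard therapy 4/14 = 28.6%, Regimen Y 46/115 = 40.0% → Regimen Y
Stage II: the standard therapy 92/164 = 56.1%, Regimen Y 10/15 = 66.7% → Regimen Y
Stage III: the standard therapy 14/42 = 33.3%, Regimen Y 21/47 = 44.7% → Regimen Y
Overall: the standard therapy 110/220 = 50.0%, Regimen Y 77/177 = 43.5% → the standard therapy
Regimen Y wins each disease group but the standard therapy wins overall — the comparison reverses. Regimen Y's patients skew toward stage IV, which has a lower base rate.

Yes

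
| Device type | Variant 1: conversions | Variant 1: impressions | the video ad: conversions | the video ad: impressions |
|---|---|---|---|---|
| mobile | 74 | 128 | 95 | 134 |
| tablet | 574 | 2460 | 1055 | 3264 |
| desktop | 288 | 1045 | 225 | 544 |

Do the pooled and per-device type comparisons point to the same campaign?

Yes

Mobile: Variant 1 74/128 = 57.8%, the video ad 95/134 = 70.9% → the video ad
Tablet: Variant 1 574/2460 = 23.3%, the video ad 1055/3264 = 32.3% → the video ad
Desktop: Variant 1 288/1045 = 27.6%, the video ad 225/544 = 41.4% → the video ad
Overall: Variant 1 936/3633 = 25.8%, the video ad 1375/3942 = 34.9% → the video ad
The video ad wins overall and in every device group — no reversal.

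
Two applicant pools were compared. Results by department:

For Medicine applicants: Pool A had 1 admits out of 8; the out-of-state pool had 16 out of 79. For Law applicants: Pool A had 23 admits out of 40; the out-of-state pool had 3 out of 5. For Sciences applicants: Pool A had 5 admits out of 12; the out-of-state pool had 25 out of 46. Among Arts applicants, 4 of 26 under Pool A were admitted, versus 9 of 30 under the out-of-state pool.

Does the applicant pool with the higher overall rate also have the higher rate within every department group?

No

Medicine: Pool A 1/8 = 12.5%, the out-of-state pool 16/79 = 20.3% → the out-of-state pool
Law: Pool A 23/40 = 57.5%, the out-of-state pool 3/5 = 60.0% → the out-of-state pool
Sciences: Pool A 5/12 = 41.7%, the out-of-state pool 25/46 = 54.3% → the out-of-state pool
Arts: Pool A 4/26 = 15.4%, the out-of-state pool 9/30 = 30.0% → the out-of-state pool
Overall: Pool A 33/86 = 38.4%, the out-of-state pool 53/160 = 33.1% → Pool A
The out-of-state pool wins each department group but Pool A wins overall — the comparison reverses. The out-of-state pool's applicants skew toward Medicine, which has a lower base rate.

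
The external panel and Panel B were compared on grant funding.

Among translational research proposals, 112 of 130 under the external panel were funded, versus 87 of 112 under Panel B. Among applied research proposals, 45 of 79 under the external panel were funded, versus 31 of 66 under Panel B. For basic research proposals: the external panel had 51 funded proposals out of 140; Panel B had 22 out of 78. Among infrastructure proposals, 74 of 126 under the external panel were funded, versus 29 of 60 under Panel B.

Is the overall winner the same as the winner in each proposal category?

Translational research: the external panel 112/130 = 86.2%, Panel B 87/112 = 77.7% → the external panel
Applied research: the external panel 45/79 = 57.0%, Panel B 31/66 = 47.0% → the external panel
Basic research: the external panel 51/140 = 36.4%, Panel B 22/78 = 28.2% → the external panel
Infrastructure: the external panel 74/126 = 58.7%, Panel B 29/60 = 48.3% → the external panel
Overall: the external panel 282/475 = 59.4%, Panel B 169/316 = 53.5% → the external panel
The external panel wins overall and in every proposal group — no reversal.

Yes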